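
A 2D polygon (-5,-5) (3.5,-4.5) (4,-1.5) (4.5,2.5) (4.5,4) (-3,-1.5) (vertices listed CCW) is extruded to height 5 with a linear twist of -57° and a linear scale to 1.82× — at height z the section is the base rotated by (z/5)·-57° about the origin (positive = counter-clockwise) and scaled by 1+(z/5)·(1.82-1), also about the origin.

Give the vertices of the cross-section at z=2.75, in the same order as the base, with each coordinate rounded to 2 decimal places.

t = z/height = 2.75/5 = 0.55
s = 1 + (scale-1)·z/height = 1 + (1.82-1)·2.75/5 = 1.451000
θ = twist·z/height = -57°·2.75/5 = -31.3500° = -0.547161 rad
cos θ = 0.854005, sin θ = -0.520265 (intermediates below are computed at full precision and shown rounded to 5 d.p.)
v1: (-5,-5) → rotate → (-6.87135,-1.66870) → ×s → (-9.97033,-2.42129) → (-9.97,-2.42)
v2: (3.5,-4.5) → rotate → (0.64783,-5.66395) → ×s → (0.94000,-8.21839) → (0.94,-8.22)
v3: (4,-1.5) → rotate → (2.63562,-3.36207) → ×s → (3.82429,-4.87836) → (3.82,-4.88)
v4: (4.5,2.5) → rotate → (5.14368,-0.20618) → ×s → (7.46349,-0.29916) → (7.46,-0.30)
v5: (4.5,4) → rotate → (5.92408,1.07483) → ×s → (8.59584,1.55958) → (8.60,1.56)
v6: (-3,-1.5) → rotate → (-3.34241,0.27979) → ×s → (-4.84984,0.40597) → (-4.85,0.41)

Cross-section at z=2.75: (-9.97,-2.42) (0.94,-8.22) (3.82,-4.88) (7.46,-0.30) (8.60,1.56) (-4.85,0.41)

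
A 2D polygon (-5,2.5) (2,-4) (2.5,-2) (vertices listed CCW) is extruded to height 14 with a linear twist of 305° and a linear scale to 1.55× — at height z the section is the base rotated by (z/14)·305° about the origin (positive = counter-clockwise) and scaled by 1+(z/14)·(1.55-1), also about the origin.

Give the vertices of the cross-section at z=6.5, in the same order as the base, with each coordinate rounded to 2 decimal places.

t = z/height = 6.5/14 = 0.464286
s = 1 + (scale-1)·z/height = 1 + (1.55-1)·6.5/14 = 1.255357
θ = twist·z/height = 305°·6.5/14 = 141.6071° = 2.471511 rad
cos θ = -0.783771, sin θ = 0.621050 (intermediates below are computed at full precision and shown rounded to 5 d.p.)
v1: (-5,2.5) → rotate → (2.36623,-5.06468) → ×s → (2.97046,-6.35798) → (2.97,-6.36)
v2: (2,-4) → rotate → (0.91666,4.37718) → ×s → (1.15073,5.49493) → (1.15,5.49)
v3: (2.5,-2) → rotate → (-0.71733,3.12017) → ×s → (-0.90050,3.91692) → (-0.90,3.92)

Cross-section at z=6.5: (2.97,-6.36) (1.15,5.49) (-0.90,3.92)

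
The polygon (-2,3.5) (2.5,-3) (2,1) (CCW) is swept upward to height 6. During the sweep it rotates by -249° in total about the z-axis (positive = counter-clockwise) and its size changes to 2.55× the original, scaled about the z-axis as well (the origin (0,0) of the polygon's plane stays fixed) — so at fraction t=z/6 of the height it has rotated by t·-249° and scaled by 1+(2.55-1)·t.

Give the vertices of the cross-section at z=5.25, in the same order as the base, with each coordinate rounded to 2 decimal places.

t = z/height = 5.25/6 = 0.875
s = 1 + (scale-1)·z/height = 1 + (2.55-1)·5.25/6 = 2.356250
θ = twist·z/height = -249°·5.25/6 = -217.8750° = -3.802636 rad
cos θ = -0.789352, sin θ = 0.613941 (intermediates below are computed at full precision and shown rounded to 5 d.p.)
v1: (-2,3.5) → rotate → (-0.57009,-3.99061) → ×s → (-1.34327,-9.40288) → (-1.34,-9.40)
v2: (2.5,-3) → rotate → (-0.13156,3.90291) → ×s → (-0.30998,9.19623) → (-0.31,9.20)
v3: (2,1) → rotate → (-2.19264,0.43853) → ×s → (-5.16642,1.03329) → (-5.17,1.03)

Cross-section at z=5.25: (-1.34,-9.40) (-0.31,9.20) (-5.17,1.03)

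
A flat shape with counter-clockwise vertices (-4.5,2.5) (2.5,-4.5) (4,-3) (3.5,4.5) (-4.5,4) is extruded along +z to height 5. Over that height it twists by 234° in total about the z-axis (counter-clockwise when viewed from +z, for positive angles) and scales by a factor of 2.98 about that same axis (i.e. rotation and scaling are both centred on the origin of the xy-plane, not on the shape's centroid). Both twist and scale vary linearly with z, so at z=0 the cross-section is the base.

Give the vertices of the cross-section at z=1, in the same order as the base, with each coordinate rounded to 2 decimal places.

t = z/height = 1/5 = 0.2
s = 1 + (scale-1)·z/height = 1 + (2.98-1)·1/5 = 1.396000
θ = twist·z/height = 234°·1/5 = 46.8000° = 0.816814 rad
cos θ = 0.684547, sin θ = 0.728969 (intermediates below are computed at full precision and shown rounded to 5 d.p.)
v1: (-4.5,2.5) → rotate → (-4.90288,-1.56899) → ×s → (-6.84443,-2.19031) → (-6.84,-2.19)
v2: (2.5,-4.5) → rotate → (4.99173,-1.25804) → ×s → (6.96845,-1.75622) → (6.97,-1.76)
v3: (4,-3) → rotate → (4.92509,0.86223) → ×s → (6.87543,1.20368) → (6.88,1.20)
v4: (3.5,4.5) → rotate → (-0.88444,5.63185) → ×s → (-1.23468,7.86207) → (-1.23,7.86)
v5: (-4.5,4) → rotate → (-5.99634,-0.54217) → ×s → (-8.37089,-0.75687) → (-8.37,-0.76)

Cross-section at z=1: (-6.84,-2.19) (6.97,-1.76) (6.88,1.20) (-1.23,7.86) (-8.37,-0.76)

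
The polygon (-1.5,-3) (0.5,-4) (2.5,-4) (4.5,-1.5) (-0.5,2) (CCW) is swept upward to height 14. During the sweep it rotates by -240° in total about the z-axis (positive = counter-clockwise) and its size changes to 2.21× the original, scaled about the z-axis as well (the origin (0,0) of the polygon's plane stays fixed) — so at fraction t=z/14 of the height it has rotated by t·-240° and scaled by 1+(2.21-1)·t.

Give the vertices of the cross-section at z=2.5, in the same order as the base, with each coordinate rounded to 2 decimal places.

t = z/height = 2.5/14 = 0.178571
s = 1 + (scale-1)·z/height = 1 + (2.21-1)·2.5/14 = 1.216071
θ = twist·z/height = -240°·2.5/14 = -42.8571° = -0.747998 rad
cos θ = 0.733052, sin θ = -0.680173 (intermediates below are computed at full precision and shown rounded to 5 d.p.)
v1: (-1.5,-3) → rotate → (-3.14010,-1.17890) → ×s → (-3.81858,-1.43362) → (-3.82,-1.43)
v2: (0.5,-4) → rotate → (-2.35417,-3.27229) → ×s → (-2.86283,-3.97934) → (-2.86,-3.98)
v3: (2.5,-4) → rotate → (-0.88806,-4.63264) → ×s → (-1.07995,-5.63362) → (-1.08,-5.63)
v4: (4.5,-1.5) → rotate → (2.27847,-4.16036) → ×s → (2.77079,-5.05929) → (2.77,-5.06)
v5: (-0.5,2) → rotate → (0.99382,1.80619) → ×s → (1.20856,2.19646) → (1.21,2.20)

Cross-section at z=2.5: (-3.82,-1.43) (-2.86,-3.98) (-1.08,-5.63) (2.77,-5.06) (1.21,2.20)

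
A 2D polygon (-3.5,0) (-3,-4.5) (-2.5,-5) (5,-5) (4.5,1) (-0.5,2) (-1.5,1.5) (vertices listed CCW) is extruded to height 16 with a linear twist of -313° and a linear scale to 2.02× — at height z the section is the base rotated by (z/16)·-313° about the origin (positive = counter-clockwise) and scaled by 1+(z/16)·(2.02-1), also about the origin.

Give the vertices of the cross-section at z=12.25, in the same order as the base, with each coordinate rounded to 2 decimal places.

t = z/height = 12.25/16 = 0.765625
s = 1 + (scale-1)·z/height = 1 + (2.02-1)·12.25/16 = 1.780938
θ = twist·z/height = -313°·12.25/16 = -239.6406° = -4.182518 rad
cos θ = -0.505422, sin θ = 0.862872 (intermediates below are computed at full precision and shown rounded to 5 d.p.)
v1: (-3.5,0) → rotate → (1.76898,-3.02005) → ×s → (3.15044,-5.37853) → (3.15,-5.38)
v2: (-3,-4.5) → rotate → (5.39919,-0.31422) → ×s → (9.61562,-0.55960) → (9.62,-0.56)
v3: (-2.5,-5) → rotate → (5.57792,0.36993) → ×s → (9.93392,0.65882) → (9.93,0.66)
v4: (5,-5) → rotate → (1.78725,6.84147) → ×s → (3.18298,12.18423) → (3.18,12.18)
v5: (4.5,1) → rotate → (-3.13727,3.37750) → ×s → (-5.58728,6.01512) → (-5.59,6.02)
v6: (-0.5,2) → rotate → (-1.47303,-1.44228) → ×s → (-2.62338,-2.56861) → (-2.62,-2.57)
v7: (-1.5,1.5) → rotate → (-0.53618,-2.05244) → ×s → (-0.95489,-3.65527) → (-0.95,-3.66)

Cross-section at z=12.25: (3.15,-5.38) (9.62,-0.56) (9.93,0.66) (3.18,12.18) (-5.59,6.02) (-2.62,-2.57) (-0.95,-3.66)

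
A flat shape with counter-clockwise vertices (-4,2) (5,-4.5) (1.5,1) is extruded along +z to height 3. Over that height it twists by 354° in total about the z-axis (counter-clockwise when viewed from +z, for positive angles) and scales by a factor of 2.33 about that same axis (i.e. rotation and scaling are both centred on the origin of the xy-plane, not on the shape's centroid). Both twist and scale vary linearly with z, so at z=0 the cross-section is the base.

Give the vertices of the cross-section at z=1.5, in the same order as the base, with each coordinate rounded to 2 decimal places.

t = z/height = 1.5/3 = 0.5
s = 1 + (scale-1)·z/height = 1 + (2.33-1)·1.5/3 = 1.665000
θ = twist·z/height = 354°·1.5/3 = 177.0000° = 3.089233 rad
cos θ = -0.998630, sin θ = 0.052336 (intermediates below are computed at full precision and shown rounded to 5 d.p.)
v1: (-4,2) → rotate → (3.88985,-2.20660) → ×s → (6.47659,-3.67399) → (6.48,-3.67)
v2: (5,-4.5) → rotate → (-4.75764,4.75551) → ×s → (-7.92146,7.91793) → (-7.92,7.92)
v3: (1.5,1) → rotate → (-1.55028,-0.92013) → ×s → (-2.58122,-1.53201) → (-2.58,-1.53)

Cross-section at z=1.5: (6.48,-3.67) (-7.92,7.92) (-2.58,-1.53)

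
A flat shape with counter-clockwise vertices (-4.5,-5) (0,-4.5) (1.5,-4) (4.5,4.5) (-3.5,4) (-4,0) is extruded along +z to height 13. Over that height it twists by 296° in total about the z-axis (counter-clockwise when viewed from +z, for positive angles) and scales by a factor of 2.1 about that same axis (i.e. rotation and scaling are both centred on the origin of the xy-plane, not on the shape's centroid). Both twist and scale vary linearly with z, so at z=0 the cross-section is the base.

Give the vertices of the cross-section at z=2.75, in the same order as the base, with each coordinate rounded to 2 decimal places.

Cross-section at z=2.75: (2.92,-7.76) (4.93,-2.55) (5.23,-0.63) (-2.37,7.48) (-6.36,-1.56) (-2.27,-4.38)

t = z/height = 2.75/13 = 0.211538
s = 1 + (scale-1)·z/height = 1 + (2.1-1)·2.75/13 = 1.232692
θ = twist·z/height = 296°·2.75/13 = 62.6154° = 1.092845 rad
cos θ = 0.459961, sin θ = 0.887939 (intermediates below are computed at full precision and shown rounded to 5 d.p.)
v1: (-4.5,-5) → rotate → (2.36987,-6.29553) → ×s → (2.92132,-7.76045) → (2.92,-7.76)
v2: (0,-4.5) → rotate → (3.99573,-2.06983) → ×s → (4.92550,-2.55146) → (4.93,-2.55)
v3: (1.5,-4) → rotate → (4.24170,-0.50794) → ×s → (5.22871,-0.62613) → (5.23,-0.63)
v4: (4.5,4.5) → rotate → (-1.92590,6.06555) → ×s → (-2.37404,7.47696) → (-2.37,7.48)
v5: (-3.5,4) → rotate → (-5.16162,-1.26794) → ×s → (-6.36269,-1.56298) → (-6.36,-1.56)
v6: (-4,0) → rotate → (-1.83985,-3.55176) → ×s → (-2.26796,-4.37822) → (-2.27,-4.38)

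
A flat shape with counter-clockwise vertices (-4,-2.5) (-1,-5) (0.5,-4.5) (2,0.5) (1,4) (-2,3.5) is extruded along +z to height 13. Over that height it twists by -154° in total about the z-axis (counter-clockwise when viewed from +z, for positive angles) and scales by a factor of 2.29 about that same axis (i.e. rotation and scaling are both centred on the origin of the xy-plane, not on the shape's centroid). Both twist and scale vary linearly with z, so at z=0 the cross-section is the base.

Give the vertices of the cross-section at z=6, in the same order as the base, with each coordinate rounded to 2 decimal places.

Cross-section at z=6: (-5.84,4.74) (-8.06,-1.08) (-6.53,-3.08) (1.79,-2.76) (6.55,0.56) (4.25,4.83)

t = z/height = 6/13 = 0.461538
s = 1 + (scale-1)·z/height = 1 + (2.29-1)·6/13 = 1.595385
θ = twist·z/height = -154°·6/13 = -71.0769° = -1.240526 rad
cos θ = 0.324298, sin θ = -0.945955 (intermediates below are computed at full precision and shown rounded to 5 d.p.)
v1: (-4,-2.5) → rotate → (-3.66208,2.97307) → ×s → (-5.84243,4.74320) → (-5.84,4.74)
v2: (-1,-5) → rotate → (-5.05407,-0.67554) → ×s → (-8.06319,-1.07774) → (-8.06,-1.08)
v3: (0.5,-4.5) → rotate → (-4.09465,-1.93232) → ×s → (-6.53254,-3.08279) → (-6.53,-3.08)
v4: (2,0.5) → rotate → (1.12157,-1.72976) → ×s → (1.78934,-2.75963) → (1.79,-2.76)
v5: (1,4) → rotate → (4.10812,0.35124) → ×s → (6.55403,0.56036) → (6.55,0.56)
v6: (-2,3.5) → rotate → (2.66224,3.02695) → ×s → (4.24730,4.82916) → (4.25,4.83)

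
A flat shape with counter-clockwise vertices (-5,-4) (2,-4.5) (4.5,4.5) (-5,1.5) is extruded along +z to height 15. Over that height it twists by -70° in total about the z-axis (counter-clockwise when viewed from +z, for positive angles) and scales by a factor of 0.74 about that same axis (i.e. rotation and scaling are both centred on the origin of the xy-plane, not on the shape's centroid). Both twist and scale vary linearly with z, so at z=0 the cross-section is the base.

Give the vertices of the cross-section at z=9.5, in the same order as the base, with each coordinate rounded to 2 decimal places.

t = z/height = 9.5/15 = 0.633333
s = 1 + (scale-1)·z/height = 1 + (0.74-1)·9.5/15 = 0.835333
θ = twist·z/height = -70°·9.5/15 = -44.3333° = -0.773763 rad
cos θ = 0.715286, sin θ = -0.698832 (intermediates below are computed at full precision and shown rounded to 5 d.p.)
v1: (-5,-4) → rotate → (-6.37176,0.63301) → ×s → (-5.32254,0.52878) → (-5.32,0.53)
v2: (2,-4.5) → rotate → (-1.71417,-4.61645) → ×s → (-1.43190,-3.85628) → (-1.43,-3.86)
v3: (4.5,4.5) → rotate → (6.36353,0.07405) → ×s → (5.31567,0.06185) → (5.32,0.06)
v4: (-5,1.5) → rotate → (-2.52818,4.56709) → ×s → (-2.11188,3.81504) → (-2.11,3.82)

Cross-section at z=9.5: (-5.32,0.53) (-1.43,-3.86) (5.32,0.06) (-2.11,3.82)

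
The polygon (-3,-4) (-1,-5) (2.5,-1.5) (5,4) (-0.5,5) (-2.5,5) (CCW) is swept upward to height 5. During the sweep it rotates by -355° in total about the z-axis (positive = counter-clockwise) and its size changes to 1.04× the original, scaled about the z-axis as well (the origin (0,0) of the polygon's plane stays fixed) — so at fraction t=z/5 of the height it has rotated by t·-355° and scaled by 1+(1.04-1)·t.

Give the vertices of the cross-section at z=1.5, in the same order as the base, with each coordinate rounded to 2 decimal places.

t = z/height = 1.5/5 = 0.3
s = 1 + (scale-1)·z/height = 1 + (1.04-1)·1.5/5 = 1.012000
θ = twist·z/height = -355°·1.5/5 = -106.5000° = -1.858776 rad
cos θ = -0.284015, sin θ = -0.958820 (intermediates below are computed at full precision and shown rounded to 5 d.p.)
v1: (-3,-4) → rotate → (-2.98323,4.01252) → ×s → (-3.01903,4.06067) → (-3.02,4.06)
v2: (-1,-5) → rotate → (-4.51008,2.37890) → ×s → (-4.56420,2.40744) → (-4.56,2.41)
v3: (2.5,-1.5) → rotate → (-2.14827,-1.97103) → ×s → (-2.17405,-1.99468) → (-2.17,-1.99)
v4: (5,4) → rotate → (2.41520,-5.93016) → ×s → (2.44418,-6.00132) → (2.44,-6.00)
v5: (-0.5,5) → rotate → (4.93611,-0.94067) → ×s → (4.99534,-0.95195) → (5.00,-0.95)
v6: (-2.5,5) → rotate → (5.50414,0.97697) → ×s → (5.57019,0.98870) → (5.57,0.99)

Cross-section at z=1.5: (-3.02,4.06) (-4.56,2.41) (-2.17,-1.99) (2.44,-6.00) (5.00,-0.95) (5.57,0.99)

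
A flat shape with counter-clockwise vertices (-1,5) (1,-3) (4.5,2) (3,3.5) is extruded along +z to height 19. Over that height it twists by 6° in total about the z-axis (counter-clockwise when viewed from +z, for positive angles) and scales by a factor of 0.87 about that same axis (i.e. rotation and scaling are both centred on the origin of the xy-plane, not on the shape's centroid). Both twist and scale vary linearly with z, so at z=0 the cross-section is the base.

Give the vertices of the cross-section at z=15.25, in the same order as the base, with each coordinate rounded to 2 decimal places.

t = z/height = 15.25/19 = 0.802632
s = 1 + (scale-1)·z/height = 1 + (0.87-1)·15.25/19 = 0.895658
θ = twist·z/height = 6°·15.25/19 = 4.8158° = 0.084051 rad
cos θ = 0.996470, sin θ = 0.083952 (intermediates below are computed at full precision and shown rounded to 5 d.p.)
v1: (-1,5) → rotate → (-1.41623,4.89840) → ×s → (-1.26846,4.38729) → (-1.27,4.39)
v2: (1,-3) → rotate → (1.24833,-2.90546) → ×s → (1.11807,-2.60230) → (1.12,-2.60)
v3: (4.5,2) → rotate → (4.31621,2.37073) → ×s → (3.86585,2.12336) → (3.87,2.12)
v4: (3,3.5) → rotate → (2.69558,3.73950) → ×s → (2.41431,3.34931) → (2.41,3.35)

Cross-section at z=15.25: (-1.27,4.39) (1.12,-2.60) (3.87,2.12) (2.41,3.35)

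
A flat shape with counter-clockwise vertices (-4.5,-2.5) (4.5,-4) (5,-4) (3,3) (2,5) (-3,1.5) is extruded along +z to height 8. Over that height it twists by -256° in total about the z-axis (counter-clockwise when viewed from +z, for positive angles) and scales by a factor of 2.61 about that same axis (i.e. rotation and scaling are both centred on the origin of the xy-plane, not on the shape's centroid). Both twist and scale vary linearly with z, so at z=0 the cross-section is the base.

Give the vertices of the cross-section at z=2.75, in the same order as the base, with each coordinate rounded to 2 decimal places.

t = z/height = 2.75/8 = 0.34375
s = 1 + (scale-1)·z/height = 1 + (2.61-1)·2.75/8 = 1.553438
θ = twist·z/height = -256°·2.75/8 = -88.0000° = -1.535890 rad
cos θ = 0.034899, sin θ = -0.999391 (intermediates below are computed at full precision and shown rounded to 5 d.p.)
v1: (-4.5,-2.5) → rotate → (-2.65552,4.41001) → ×s → (-4.12519,6.85067) → (-4.13,6.85)
v2: (4.5,-4) → rotate → (-3.84052,-4.63686) → ×s → (-5.96600,-7.20307) → (-5.97,-7.20)
v3: (5,-4) → rotate → (-3.82307,-5.13655) → ×s → (-5.93889,-7.97931) → (-5.94,-7.98)
v4: (3,3) → rotate → (3.10287,-2.89347) → ×s → (4.82012,-4.49483) → (4.82,-4.49)
v5: (2,5) → rotate → (5.06675,-1.82428) → ×s → (7.87088,-2.83391) → (7.87,-2.83)
v6: (-3,1.5) → rotate → (1.39439,3.05052) → ×s → (2.16609,4.73879) → (2.17,4.74)

Cross-section at z=2.75: (-4.13,6.85) (-5.97,-7.20) (-5.94,-7.98) (4.82,-4.49) (7.87,-2.83) (2.17,4.74)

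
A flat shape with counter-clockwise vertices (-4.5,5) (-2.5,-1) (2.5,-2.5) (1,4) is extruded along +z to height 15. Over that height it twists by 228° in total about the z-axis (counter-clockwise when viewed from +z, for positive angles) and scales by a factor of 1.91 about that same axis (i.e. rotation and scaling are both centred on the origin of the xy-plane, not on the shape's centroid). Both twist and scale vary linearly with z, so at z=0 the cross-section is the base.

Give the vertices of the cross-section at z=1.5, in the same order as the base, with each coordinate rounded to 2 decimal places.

Cross-section at z=1.5: (-6.64,3.13) (-2.09,-2.06) (3.57,-1.46) (-0.69,4.45)

t = z/height = 1.5/15 = 0.1
s = 1 + (scale-1)·z/height = 1 + (1.91-1)·1.5/15 = 1.091000
θ = twist·z/height = 228°·1.5/15 = 22.8000° = 0.397935 rad
cos θ = 0.921863, sin θ = 0.387516 (intermediates below are computed at full precision and shown rounded to 5 d.p.)
v1: (-4.5,5) → rotate → (-6.08596,2.86550) → ×s → (-6.63978,3.12626) → (-6.64,3.13)
v2: (-2.5,-1) → rotate → (-1.91714,-1.89065) → ×s → (-2.09160,-2.06270) → (-2.09,-2.06)
v3: (2.5,-2.5) → rotate → (3.27345,-1.33587) → ×s → (3.57133,-1.45743) → (3.57,-1.46)
v4: (1,4) → rotate → (-0.62820,4.07497) → ×s → (-0.68537,4.44579) → (-0.69,4.45)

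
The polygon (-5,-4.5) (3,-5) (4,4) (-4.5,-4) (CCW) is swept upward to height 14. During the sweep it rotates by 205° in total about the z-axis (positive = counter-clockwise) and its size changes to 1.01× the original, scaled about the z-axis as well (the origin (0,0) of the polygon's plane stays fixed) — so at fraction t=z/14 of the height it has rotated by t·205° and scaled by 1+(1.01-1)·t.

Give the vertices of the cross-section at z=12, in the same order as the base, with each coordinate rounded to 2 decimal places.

t = z/height = 12/14 = 0.857143
s = 1 + (scale-1)·z/height = 1 + (1.01-1)·12/14 = 1.008571
θ = twist·z/height = 205°·12/14 = 175.7143° = 3.066793 rad
cos θ = -0.997204, sin θ = 0.074730 (intermediates below are computed at full precision and shown rounded to 5 d.p.)
v1: (-5,-4.5) → rotate → (5.32230,4.11377) → ×s → (5.36792,4.14903) → (5.37,4.15)
v2: (3,-5) → rotate → (-2.61796,5.21021) → ×s → (-2.64040,5.25487) → (-2.64,5.25)
v3: (4,4) → rotate → (-4.28774,-3.68989) → ×s → (-4.32449,-3.72152) → (-4.32,-3.72)
v4: (-4.5,-4) → rotate → (4.78634,3.65253) → ×s → (4.82736,3.68384) → (4.83,3.68)

Cross-section at z=12: (5.37,4.15) (-2.64,5.25) (-4.32,-3.72) (4.83,3.68)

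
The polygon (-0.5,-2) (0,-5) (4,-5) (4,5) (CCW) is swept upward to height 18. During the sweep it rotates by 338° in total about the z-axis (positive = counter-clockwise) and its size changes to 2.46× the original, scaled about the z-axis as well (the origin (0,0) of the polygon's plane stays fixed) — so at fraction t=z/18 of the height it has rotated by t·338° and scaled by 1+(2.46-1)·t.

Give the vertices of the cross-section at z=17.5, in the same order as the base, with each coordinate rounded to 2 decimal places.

Cross-section at z=17.5: (-3.55,-3.50) (-6.30,-10.33) (1.96,-15.37) (14.56,5.29)

t = z/height = 17.5/18 = 0.972222
s = 1 + (scale-1)·z/height = 1 + (2.46-1)·17.5/18 = 2.419444
θ = twist·z/height = 338°·17.5/18 = 328.6111° = 5.735346 rad
cos θ = 0.853652, sin θ = -0.520844 (intermediates below are computed at full precision and shown rounded to 5 d.p.)
v1: (-0.5,-2) → rotate → (-1.46851,-1.44688) → ×s → (-3.55299,-3.50065) → (-3.55,-3.50)
v2: (0,-5) → rotate → (-2.60422,-4.26826) → ×s → (-6.30077,-10.32682) → (-6.30,-10.33)
v3: (4,-5) → rotate → (0.81039,-6.35164) → ×s → (1.96069,-15.36743) → (1.96,-15.37)
v4: (4,5) → rotate → (6.01883,2.18488) → ×s → (14.56222,5.28620) → (14.56,5.29)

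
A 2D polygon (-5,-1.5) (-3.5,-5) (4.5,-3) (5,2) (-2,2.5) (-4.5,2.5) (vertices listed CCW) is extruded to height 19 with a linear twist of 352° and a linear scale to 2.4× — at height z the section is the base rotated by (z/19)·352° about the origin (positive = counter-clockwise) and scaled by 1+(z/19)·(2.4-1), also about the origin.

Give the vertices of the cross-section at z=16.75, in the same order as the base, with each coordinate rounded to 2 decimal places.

t = z/height = 16.75/19 = 0.881579
s = 1 + (scale-1)·z/height = 1 + (2.4-1)·16.75/19 = 2.234211
θ = twist·z/height = 352°·16.75/19 = 310.3158° = 5.416032 rad
cos θ = 0.647000, sin θ = -0.762490 (intermediates below are computed at full precision and shown rounded to 5 d.p.)
v1: (-5,-1.5) → rotate → (-4.37873,2.84195) → ×s → (-9.78302,6.34952) → (-9.78,6.35)
v2: (-3.5,-5) → rotate → (-6.07695,-0.56628) → ×s → (-13.57719,-1.26520) → (-13.58,-1.27)
v3: (4.5,-3) → rotate → (0.62403,-5.37221) → ×s → (1.39421,-12.00264) → (1.39,-12.00)
v4: (5,2) → rotate → (4.75998,-2.51845) → ×s → (10.63480,-5.62675) → (10.63,-5.63)
v5: (-2,2.5) → rotate → (0.61223,3.14248) → ×s → (1.36784,7.02096) → (1.37,7.02)
v6: (-4.5,2.5) → rotate → (-1.00527,5.04871) → ×s → (-2.24599,11.27987) → (-2.25,11.28)

Cross-section at z=16.75: (-9.78,6.35) (-13.58,-1.27) (1.39,-12.00) (10.63,-5.63) (1.37,7.02) (-2.25,11.28)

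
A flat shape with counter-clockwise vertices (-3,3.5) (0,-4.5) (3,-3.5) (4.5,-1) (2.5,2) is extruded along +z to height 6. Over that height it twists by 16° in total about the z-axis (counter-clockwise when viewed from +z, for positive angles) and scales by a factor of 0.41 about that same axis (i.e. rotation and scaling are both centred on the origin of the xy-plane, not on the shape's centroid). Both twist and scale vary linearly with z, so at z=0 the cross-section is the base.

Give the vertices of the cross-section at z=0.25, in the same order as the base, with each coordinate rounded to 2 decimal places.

t = z/height = 0.25/6 = 0.0416667
s = 1 + (scale-1)·z/height = 1 + (0.41-1)·0.25/6 = 0.975417
θ = twist·z/height = 16°·0.25/6 = 0.6667° = 0.011636 rad
cos θ = 0.999932, sin θ = 0.011635 (intermediates below are computed at full precision and shown rounded to 5 d.p.)
v1: (-3,3.5) → rotate → (-3.04052,3.46486) → ×s → (-2.96577,3.37968) → (-2.97,3.38)
v2: (0,-4.5) → rotate → (0.05236,-4.49970) → ×s → (0.05107,-4.38908) → (0.05,-4.39)
v3: (3,-3.5) → rotate → (3.04052,-3.46486) → ×s → (2.96577,-3.37968) → (2.97,-3.38)
v4: (4.5,-1) → rotate → (4.51133,-0.94757) → ×s → (4.40043,-0.92428) → (4.40,-0.92)
v5: (2.5,2) → rotate → (2.47656,2.02895) → ×s → (2.41568,1.97907) → (2.42,1.98)

Cross-section at z=0.25: (-2.97,3.38) (0.05,-4.39) (2.97,-3.38) (4.40,-0.92) (2.42,1.98)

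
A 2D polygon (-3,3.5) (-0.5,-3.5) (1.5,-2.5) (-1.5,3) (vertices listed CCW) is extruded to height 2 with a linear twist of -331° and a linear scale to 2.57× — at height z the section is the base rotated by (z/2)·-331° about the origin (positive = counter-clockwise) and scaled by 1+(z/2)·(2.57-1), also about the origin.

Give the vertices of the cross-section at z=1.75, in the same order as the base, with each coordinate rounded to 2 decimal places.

t = z/height = 1.75/2 = 0.875
s = 1 + (scale-1)·z/height = 1 + (2.57-1)·1.75/2 = 2.373750
θ = twist·z/height = -331°·1.75/2 = -289.6250° = -5.054910 rad
cos θ = 0.335863, sin θ = 0.941911 (intermediates below are computed at full precision and shown rounded to 5 d.p.)
v1: (-3,3.5) → rotate → (-4.30428,-1.65021) → ×s → (-10.21728,-3.91720) → (-10.22,-3.92)
v2: (-0.5,-3.5) → rotate → (3.12876,-1.64647) → ×s → (7.42689,-3.90832) → (7.43,-3.91)
v3: (1.5,-2.5) → rotate → (2.85857,0.57321) → ×s → (6.78553,1.36066) → (6.79,1.36)
v4: (-1.5,3) → rotate → (-3.32953,-0.40528) → ×s → (-7.90346,-0.96203) → (-7.90,-0.96)

Cross-section at z=1.75: (-10.22,-3.92) (7.43,-3.91) (6.79,1.36) (-7.90,-0.96)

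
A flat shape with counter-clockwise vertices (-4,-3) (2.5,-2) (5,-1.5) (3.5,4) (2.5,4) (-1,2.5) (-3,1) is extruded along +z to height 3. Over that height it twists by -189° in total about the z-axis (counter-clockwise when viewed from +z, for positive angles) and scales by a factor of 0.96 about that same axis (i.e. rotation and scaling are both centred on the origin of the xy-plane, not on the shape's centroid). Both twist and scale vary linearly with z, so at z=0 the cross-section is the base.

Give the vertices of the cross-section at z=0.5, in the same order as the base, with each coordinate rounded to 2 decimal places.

Cross-section at z=0.5: (-4.94,-0.46) (1.08,-2.99) (3.46,-3.87) (5.04,1.57) (4.19,2.09) (0.45,2.64) (-2.02,2.40)

t = z/height = 0.5/3 = 0.166667
s = 1 + (scale-1)·z/height = 1 + (0.96-1)·0.5/3 = 0.993333
θ = twist·z/height = -189°·0.5/3 = -31.5000° = -0.549779 rad
cos θ = 0.852640, sin θ = -0.522499 (intermediates below are computed at full precision and shown rounded to 5 d.p.)
v1: (-4,-3) → rotate → (-4.97806,-0.46793) → ×s → (-4.94487,-0.46481) → (-4.94,-0.46)
v2: (2.5,-2) → rotate → (1.08660,-3.01153) → ×s → (1.07936,-2.99145) → (1.08,-2.99)
v3: (5,-1.5) → rotate → (3.47945,-3.89145) → ×s → (3.45626,-3.86551) → (3.46,-3.87)
v4: (3.5,4) → rotate → (5.07423,1.58182) → ×s → (5.04041,1.57127) → (5.04,1.57)
v5: (2.5,4) → rotate → (4.22159,2.10431) → ×s → (4.19345,2.09029) → (4.19,2.09)
v6: (-1,2.5) → rotate → (0.45361,2.65410) → ×s → (0.45058,2.63640) → (0.45,2.64)
v7: (-3,1) → rotate → (-2.03542,2.42014) → ×s → (-2.02185,2.40400) → (-2.02,2.40)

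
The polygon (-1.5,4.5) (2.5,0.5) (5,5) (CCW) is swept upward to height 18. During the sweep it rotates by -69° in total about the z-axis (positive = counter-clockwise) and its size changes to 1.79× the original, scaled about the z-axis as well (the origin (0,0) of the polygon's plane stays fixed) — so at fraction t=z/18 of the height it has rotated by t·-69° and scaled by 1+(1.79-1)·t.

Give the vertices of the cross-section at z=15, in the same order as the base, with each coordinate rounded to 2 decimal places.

t = z/height = 15/18 = 0.833333
s = 1 + (scale-1)·z/height = 1 + (1.79-1)·15/18 = 1.658333
θ = twist·z/height = -69°·15/18 = -57.5000° = -1.003564 rad
cos θ = 0.537300, sin θ = -0.843391 (intermediates below are computed at full precision and shown rounded to 5 d.p.)
v1: (-1.5,4.5) → rotate → (2.98931,3.68294) → ×s → (4.95728,6.10753) → (4.96,6.11)
v2: (2.5,0.5) → rotate → (1.76494,-1.83983) → ×s → (2.92687,-3.05105) → (2.93,-3.05)
v3: (5,5) → rotate → (6.90346,-1.53046) → ×s → (11.44823,-2.53801) → (11.45,-2.54)

Cross-section at z=15: (4.96,6.11) (2.93,-3.05) (11.45,-2.54)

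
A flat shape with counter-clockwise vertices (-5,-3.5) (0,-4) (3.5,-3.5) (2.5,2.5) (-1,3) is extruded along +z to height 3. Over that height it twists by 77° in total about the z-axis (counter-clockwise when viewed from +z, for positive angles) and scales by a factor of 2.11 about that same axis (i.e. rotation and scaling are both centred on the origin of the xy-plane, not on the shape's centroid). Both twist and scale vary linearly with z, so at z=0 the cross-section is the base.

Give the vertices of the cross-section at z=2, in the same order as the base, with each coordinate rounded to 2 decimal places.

t = z/height = 2/3 = 0.666667
s = 1 + (scale-1)·z/height = 1 + (2.11-1)·2/3 = 1.740000
θ = twist·z/height = 77°·2/3 = 51.3333° = 0.895936 rad
cos θ = 0.624789, sin θ = 0.780794 (intermediates below are computed at full precision and shown rounded to 5 d.p.)
v1: (-5,-3.5) → rotate → (-0.39116,-6.09073) → ×s → (-0.68062,-10.59787) → (-0.68,-10.60)
v2: (0,-4) → rotate → (3.12318,-2.49915) → ×s → (5.43433,-4.34853) → (5.43,-4.35)
v3: (3.5,-3.5) → rotate → (4.91954,0.54602) → ×s → (8.56000,0.95007) → (8.56,0.95)
v4: (2.5,2.5) → rotate → (-0.39001,3.51396) → ×s → (-0.67862,6.11428) → (-0.68,6.11)
v5: (-1,3) → rotate → (-2.96717,1.09357) → ×s → (-5.16288,1.90281) → (-5.16,1.90)

Cross-section at z=2: (-0.68,-10.60) (5.43,-4.35) (8.56,0.95) (-0.68,6.11) (-5.16,1.90)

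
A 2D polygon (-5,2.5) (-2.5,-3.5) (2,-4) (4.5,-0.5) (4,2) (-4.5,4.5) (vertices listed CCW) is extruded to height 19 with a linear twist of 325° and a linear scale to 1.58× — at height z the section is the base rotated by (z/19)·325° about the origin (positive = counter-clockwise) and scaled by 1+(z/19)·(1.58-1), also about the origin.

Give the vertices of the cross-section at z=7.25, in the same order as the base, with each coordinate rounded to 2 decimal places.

Cross-section at z=7.25: (0.89,-6.77) (5.25,-0.14) (2.68,4.76) (-2.57,4.90) (-4.76,2.68) (-1.48,-7.63)

t = z/height = 7.25/19 = 0.381579
s = 1 + (scale-1)·z/height = 1 + (1.58-1)·7.25/19 = 1.221316
θ = twist·z/height = 325°·7.25/19 = 124.0132° = 2.164438 rad
cos θ = -0.559383, sin θ = 0.828909 (intermediates below are computed at full precision and shown rounded to 5 d.p.)
v1: (-5,2.5) → rotate → (0.72464,-5.54300) → ×s → (0.88502,-6.76976) → (0.89,-6.77)
v2: (-2.5,-3.5) → rotate → (4.29964,-0.11443) → ×s → (5.25122,-0.13976) → (5.25,-0.14)
v3: (2,-4) → rotate → (2.19687,3.89535) → ×s → (2.68307,4.75745) → (2.68,4.76)
v4: (4.5,-0.5) → rotate → (-2.10277,4.00978) → ×s → (-2.56815,4.89721) → (-2.57,4.90)
v5: (4,2) → rotate → (-3.89535,2.19687) → ×s → (-4.75745,2.68307) → (-4.76,2.68)
v6: (-4.5,4.5) → rotate → (-1.21287,-6.24732) → ×s → (-1.48129,-7.62995) → (-1.48,-7.63)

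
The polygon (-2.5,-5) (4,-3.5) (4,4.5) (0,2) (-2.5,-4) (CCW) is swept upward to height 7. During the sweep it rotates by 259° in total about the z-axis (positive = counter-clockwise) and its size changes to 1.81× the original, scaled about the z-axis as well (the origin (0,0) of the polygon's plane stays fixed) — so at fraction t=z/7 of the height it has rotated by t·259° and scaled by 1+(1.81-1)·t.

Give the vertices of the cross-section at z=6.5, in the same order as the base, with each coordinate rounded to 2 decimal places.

t = z/height = 6.5/7 = 0.928571
s = 1 + (scale-1)·z/height = 1 + (1.81-1)·6.5/7 = 1.752143
θ = twist·z/height = 259°·6.5/7 = 240.5000° = 4.197517 rad
cos θ = -0.492424, sin θ = -0.870356 (intermediates below are computed at full precision and shown rounded to 5 d.p.)
v1: (-2.5,-5) → rotate → (-3.12072,4.63801) → ×s → (-5.46795,8.12645) → (-5.47,8.13)
v2: (4,-3.5) → rotate → (-5.01594,-1.75794) → ×s → (-8.78864,-3.08016) → (-8.79,-3.08)
v3: (4,4.5) → rotate → (1.94691,-5.69733) → ×s → (3.41126,-9.98253) → (3.41,-9.98)
v4: (0,2) → rotate → (1.74071,-0.98485) → ×s → (3.04998,-1.72559) → (3.05,-1.73)
v5: (-2.5,-4) → rotate → (-2.25036,4.14558) → ×s → (-3.94296,7.26365) → (-3.94,7.26)

Cross-section at z=6.5: (-5.47,8.13) (-8.79,-3.08) (3.41,-9.98) (3.05,-1.73) (-3.94,7.26)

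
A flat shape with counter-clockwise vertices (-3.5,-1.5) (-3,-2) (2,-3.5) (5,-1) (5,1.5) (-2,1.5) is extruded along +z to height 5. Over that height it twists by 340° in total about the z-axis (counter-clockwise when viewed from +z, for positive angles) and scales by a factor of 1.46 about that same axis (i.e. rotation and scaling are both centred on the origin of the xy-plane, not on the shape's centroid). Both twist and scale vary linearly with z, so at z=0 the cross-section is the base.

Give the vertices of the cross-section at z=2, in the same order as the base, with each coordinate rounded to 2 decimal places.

t = z/height = 2/5 = 0.4
s = 1 + (scale-1)·z/height = 1 + (1.46-1)·2/5 = 1.184000
θ = twist·z/height = 340°·2/5 = 136.0000° = 2.373648 rad
cos θ = -0.719340, sin θ = 0.694658 (intermediates below are computed at full precision and shown rounded to 5 d.p.)
v1: (-3.5,-1.5) → rotate → (3.55968,-1.35229) → ×s → (4.21466,-1.60112) → (4.21,-1.60)
v2: (-3,-2) → rotate → (3.54734,-0.64530) → ×s → (4.20005,-0.76403) → (4.20,-0.76)
v3: (2,-3.5) → rotate → (0.99262,3.90701) → ×s → (1.17527,4.62590) → (1.18,4.63)
v4: (5,-1) → rotate → (-2.90204,4.19263) → ×s → (-3.43602,4.96408) → (-3.44,4.96)
v5: (5,1.5) → rotate → (-4.63869,2.39428) → ×s → (-5.49220,2.83483) → (-5.49,2.83)
v6: (-2,1.5) → rotate → (0.39669,-2.46833) → ×s → (0.46968,-2.92250) → (0.47,-2.92)

Cross-section at z=2: (4.21,-1.60) (4.20,-0.76) (1.18,4.63) (-3.44,4.96) (-5.49,2.83) (0.47,-2.92)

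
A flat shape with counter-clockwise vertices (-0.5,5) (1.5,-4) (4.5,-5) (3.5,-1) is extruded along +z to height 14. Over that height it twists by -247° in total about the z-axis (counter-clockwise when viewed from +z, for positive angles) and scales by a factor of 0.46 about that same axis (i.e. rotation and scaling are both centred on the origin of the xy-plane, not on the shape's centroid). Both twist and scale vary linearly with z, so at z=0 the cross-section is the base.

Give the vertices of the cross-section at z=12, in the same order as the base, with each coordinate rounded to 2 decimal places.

t = z/height = 12/14 = 0.857143
s = 1 + (scale-1)·z/height = 1 + (0.46-1)·12/14 = 0.537143
θ = twist·z/height = -247°·12/14 = -211.7143° = -3.695111 rad
cos θ = -0.850680, sin θ = 0.525684 (intermediates below are computed at full precision and shown rounded to 5 d.p.)
v1: (-0.5,5) → rotate → (-2.20308,-4.51624) → ×s → (-1.18337,-2.42587) → (-1.18,-2.43)
v2: (1.5,-4) → rotate → (0.82671,4.19125) → ×s → (0.44406,2.25130) → (0.44,2.25)
v3: (4.5,-5) → rotate → (-1.19964,6.61898) → ×s → (-0.64438,3.55534) → (-0.64,3.56)
v4: (3.5,-1) → rotate → (-2.45170,2.69057) → ×s → (-1.31691,1.44522) → (-1.32,1.45)

Cross-section at z=12: (-1.18,-2.43) (0.44,2.25) (-0.64,3.56) (-1.32,1.45)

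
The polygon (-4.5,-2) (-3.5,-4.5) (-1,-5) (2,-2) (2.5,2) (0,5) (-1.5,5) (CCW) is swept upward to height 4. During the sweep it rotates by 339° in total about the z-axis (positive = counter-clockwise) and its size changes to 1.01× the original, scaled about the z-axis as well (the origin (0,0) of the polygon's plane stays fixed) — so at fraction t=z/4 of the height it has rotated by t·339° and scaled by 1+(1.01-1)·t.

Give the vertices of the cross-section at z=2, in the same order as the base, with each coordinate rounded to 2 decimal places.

t = z/height = 2/4 = 0.5
s = 1 + (scale-1)·z/height = 1 + (1.01-1)·2/4 = 1.005000
θ = twist·z/height = 339°·2/4 = 169.5000° = 2.958333 rad
cos θ = -0.983255, sin θ = 0.182236 (intermediates below are computed at full precision and shown rounded to 5 d.p.)
v1: (-4.5,-2) → rotate → (4.78912,1.14645) → ×s → (4.81306,1.15218) → (4.81,1.15)
v2: (-3.5,-4.5) → rotate → (4.26145,3.78682) → ×s → (4.28276,3.80576) → (4.28,3.81)
v3: (-1,-5) → rotate → (1.89443,4.73404) → ×s → (1.90390,4.75771) → (1.90,4.76)
v4: (2,-2) → rotate → (-1.60204,2.33098) → ×s → (-1.61005,2.34264) → (-1.61,2.34)
v5: (2.5,2) → rotate → (-2.82261,-1.51092) → ×s → (-2.83672,-1.51848) → (-2.84,-1.52)
v6: (0,5) → rotate → (-0.91118,-4.91627) → ×s → (-0.91573,-4.94086) → (-0.92,-4.94)
v7: (-1.5,5) → rotate → (0.56370,-5.18963) → ×s → (0.56652,-5.21558) → (0.57,-5.22)

Cross-section at z=2: (4.81,1.15) (4.28,3.81) (1.90,4.76) (-1.61,2.34) (-2.84,-1.52) (-0.92,-4.94) (0.57,-5.22)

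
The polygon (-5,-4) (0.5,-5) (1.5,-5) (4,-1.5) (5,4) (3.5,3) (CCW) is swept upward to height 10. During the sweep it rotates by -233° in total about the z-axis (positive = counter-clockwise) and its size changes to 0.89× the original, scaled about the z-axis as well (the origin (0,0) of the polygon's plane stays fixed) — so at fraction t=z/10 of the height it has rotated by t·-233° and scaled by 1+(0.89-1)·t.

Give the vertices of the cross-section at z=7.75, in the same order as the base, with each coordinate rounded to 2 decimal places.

t = z/height = 7.75/10 = 0.775
s = 1 + (scale-1)·z/height = 1 + (0.89-1)·7.75/10 = 0.914750
θ = twist·z/height = -233°·7.75/10 = -180.5750° = -3.151628 rad
cos θ = -0.999950, sin θ = 0.010035 (intermediates below are computed at full precision and shown rounded to 5 d.p.)
v1: (-5,-4) → rotate → (5.03989,3.94962) → ×s → (4.61024,3.61292) → (4.61,3.61)
v2: (0.5,-5) → rotate → (-0.44980,5.00477) → ×s → (-0.41145,4.57811) → (-0.41,4.58)
v3: (1.5,-5) → rotate → (-1.44975,5.01480) → ×s → (-1.32616,4.58729) → (-1.33,4.59)
v4: (4,-1.5) → rotate → (-3.98475,1.54007) → ×s → (-3.64505,1.40878) → (-3.65,1.41)
v5: (5,4) → rotate → (-5.03989,-3.94962) → ×s → (-4.61024,-3.61292) → (-4.61,-3.61)
v6: (3.5,3) → rotate → (-3.52993,-2.96472) → ×s → (-3.22900,-2.71198) → (-3.23,-2.71)

Cross-section at z=7.75: (4.61,3.61) (-0.41,4.58) (-1.33,4.59) (-3.65,1.41) (-4.61,-3.61) (-3.23,-2.71)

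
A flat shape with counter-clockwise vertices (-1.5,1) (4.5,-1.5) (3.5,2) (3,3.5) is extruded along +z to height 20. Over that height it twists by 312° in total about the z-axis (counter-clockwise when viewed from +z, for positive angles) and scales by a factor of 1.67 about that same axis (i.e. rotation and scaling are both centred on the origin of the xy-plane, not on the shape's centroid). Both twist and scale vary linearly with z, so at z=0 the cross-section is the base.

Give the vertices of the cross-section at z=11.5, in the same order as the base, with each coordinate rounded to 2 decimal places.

t = z/height = 11.5/20 = 0.575
s = 1 + (scale-1)·z/height = 1 + (1.67-1)·11.5/20 = 1.385250
θ = twist·z/height = 312°·11.5/20 = 179.4000° = 3.131121 rad
cos θ = -0.999945, sin θ = 0.010472 (intermediates below are computed at full precision and shown rounded to 5 d.p.)
v1: (-1.5,1) → rotate → (1.48945,-1.01565) → ×s → (2.06326,-1.40693) → (2.06,-1.41)
v2: (4.5,-1.5) → rotate → (-4.48405,1.54704) → ×s → (-6.21152,2.14304) → (-6.21,2.14)
v3: (3.5,2) → rotate → (-3.52075,-1.96324) → ×s → (-4.87712,-2.71958) → (-4.88,-2.72)
v4: (3,3.5) → rotate → (-3.03649,-3.46839) → ×s → (-4.20629,-4.80459) → (-4.21,-4.80)

Cross-section at z=11.5: (2.06,-1.41) (-6.21,2.14) (-4.88,-2.72) (-4.21,-4.80)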